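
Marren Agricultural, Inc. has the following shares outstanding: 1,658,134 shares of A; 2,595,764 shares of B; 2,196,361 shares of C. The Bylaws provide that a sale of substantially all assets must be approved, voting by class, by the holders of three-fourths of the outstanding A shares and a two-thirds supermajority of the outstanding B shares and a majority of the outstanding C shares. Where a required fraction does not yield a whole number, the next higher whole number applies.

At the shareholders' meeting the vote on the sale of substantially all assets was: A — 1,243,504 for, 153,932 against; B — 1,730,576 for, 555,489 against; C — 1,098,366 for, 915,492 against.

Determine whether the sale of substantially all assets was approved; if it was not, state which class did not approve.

Not approved — the A shares did not give the required vote.

A: 3/4 of 1658134 = 1243600.50, rounded up to 1243601; 1,243,601 required, 1,243,504 in favor — not approved.
B: 2/3 of 2595764 = 1730509.33, rounded up to 1730510; 1,730,510 required, 1,730,576 in favor — approved.
C: a majority of 2196361 is 1098181; 1,098,181 required, 1,098,366 in favor — approved.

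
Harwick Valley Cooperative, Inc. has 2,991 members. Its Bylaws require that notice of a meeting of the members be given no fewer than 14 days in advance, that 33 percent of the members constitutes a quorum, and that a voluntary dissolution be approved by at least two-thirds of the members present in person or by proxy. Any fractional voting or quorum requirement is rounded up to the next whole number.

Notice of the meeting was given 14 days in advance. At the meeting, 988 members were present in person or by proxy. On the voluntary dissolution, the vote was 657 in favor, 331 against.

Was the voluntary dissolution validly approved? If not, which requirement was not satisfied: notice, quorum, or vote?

Invalid — vote requirement not satisfied.

Notice: 14 days given; 14 required. Satisfied.
Quorum: 33% of 2,991 = 987.03, rounded up to 988; 988 present. Satisfied.
Vote: requires two-thirds of those present (988); 2/3 of 988 = 658.67, rounded up to 659, so 659 needed; 657 in favor. Not satisfied.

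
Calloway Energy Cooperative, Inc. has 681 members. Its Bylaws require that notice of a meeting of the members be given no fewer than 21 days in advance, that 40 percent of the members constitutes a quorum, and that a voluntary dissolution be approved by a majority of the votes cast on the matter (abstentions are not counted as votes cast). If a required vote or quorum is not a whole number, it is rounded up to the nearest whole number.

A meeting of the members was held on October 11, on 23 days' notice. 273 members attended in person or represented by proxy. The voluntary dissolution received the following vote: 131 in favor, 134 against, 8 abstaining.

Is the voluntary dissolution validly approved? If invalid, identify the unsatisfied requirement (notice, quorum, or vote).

Notice: 23 days given; 21 required. Satisfied.
Quorum: 40% of 681 = 272.40, rounded up to 273; 273 present. Satisfied.
Vote: requires a majority of the votes cast (273 − 8 abstaining = 265); a majority of 265 is 133, so 133 needed; 131 in favor. Not satisfied.

Invalid — vote requirement not satisfied.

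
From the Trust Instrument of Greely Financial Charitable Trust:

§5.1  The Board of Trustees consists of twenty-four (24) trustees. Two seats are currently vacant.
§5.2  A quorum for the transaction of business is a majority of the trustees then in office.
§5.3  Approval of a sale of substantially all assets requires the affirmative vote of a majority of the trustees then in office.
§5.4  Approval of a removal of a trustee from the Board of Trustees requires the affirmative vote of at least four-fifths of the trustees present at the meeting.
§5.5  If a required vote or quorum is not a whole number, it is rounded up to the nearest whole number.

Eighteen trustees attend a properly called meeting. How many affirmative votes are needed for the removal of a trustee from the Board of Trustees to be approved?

15

The removal of a trustee from the Board of Trustees requires four-fifths of the trustees present (18).
4/5 of 18 = 14.40, rounded up to 15.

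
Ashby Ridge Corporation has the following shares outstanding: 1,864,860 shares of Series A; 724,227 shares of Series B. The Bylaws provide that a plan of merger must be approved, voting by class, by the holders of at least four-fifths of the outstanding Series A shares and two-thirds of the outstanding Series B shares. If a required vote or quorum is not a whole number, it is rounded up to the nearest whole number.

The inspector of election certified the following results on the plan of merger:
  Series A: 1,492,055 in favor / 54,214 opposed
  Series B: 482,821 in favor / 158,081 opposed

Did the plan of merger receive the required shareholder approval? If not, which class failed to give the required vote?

Series A: 4/5 of 1864860 = 1491888; 1,491,888 required, 1,492,055 in favor — approved.
Series B: 2/3 of 724227 = 482818; 482,818 required, 482,821 in favor — approved.

Approved — every class gave the required vote.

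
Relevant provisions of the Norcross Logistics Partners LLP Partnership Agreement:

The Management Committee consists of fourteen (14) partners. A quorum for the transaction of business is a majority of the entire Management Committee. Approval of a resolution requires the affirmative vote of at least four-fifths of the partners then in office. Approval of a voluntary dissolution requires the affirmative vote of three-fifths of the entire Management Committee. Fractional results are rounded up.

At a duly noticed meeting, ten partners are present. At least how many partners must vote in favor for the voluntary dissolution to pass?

The voluntary dissolution requires three-fifths of the entire Management Committee (14).
3/5 of 14 = 8.40, rounded up to 9.

9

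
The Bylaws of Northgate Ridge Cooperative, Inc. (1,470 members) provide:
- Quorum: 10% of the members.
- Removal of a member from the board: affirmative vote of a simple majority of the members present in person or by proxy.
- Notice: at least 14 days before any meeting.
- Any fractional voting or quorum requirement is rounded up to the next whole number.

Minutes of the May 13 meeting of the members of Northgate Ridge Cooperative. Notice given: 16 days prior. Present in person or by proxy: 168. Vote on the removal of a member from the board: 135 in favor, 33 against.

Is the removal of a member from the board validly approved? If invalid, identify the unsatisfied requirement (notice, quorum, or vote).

Valid — all requirements satisfied.

Notice: 16 days given; 14 required. Satisfied.
Quorum: 10% of 1,470 = 147; 168 present. Satisfied.
Vote: requires a majority of those present (168); a majority of 168 is 85, so 85 needed; 135 in favor. Satisfied.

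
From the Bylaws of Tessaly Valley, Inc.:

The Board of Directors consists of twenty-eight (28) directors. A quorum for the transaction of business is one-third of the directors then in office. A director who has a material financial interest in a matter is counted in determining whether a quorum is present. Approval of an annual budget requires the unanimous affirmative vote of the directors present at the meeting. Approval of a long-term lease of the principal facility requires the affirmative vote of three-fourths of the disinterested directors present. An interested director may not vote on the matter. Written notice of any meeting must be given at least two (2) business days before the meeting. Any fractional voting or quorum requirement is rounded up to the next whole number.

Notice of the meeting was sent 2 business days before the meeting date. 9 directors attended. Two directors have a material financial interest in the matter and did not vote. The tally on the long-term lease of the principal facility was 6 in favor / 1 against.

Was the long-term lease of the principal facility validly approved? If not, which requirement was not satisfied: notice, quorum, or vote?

Invalid — quorum requirement not satisfied.

Notice: 2 business days given; 2 required (2 ≥ 2). Satisfied.
Quorum: 9 present (interested directors count toward quorum); quorum is 10. Not satisfied.
Vote: the long-term lease of the principal facility requires three-fourths of the disinterested directors present (9 − 2 = 7). 3/4 of 7 = 5.25, rounded up to 6, so 6 affirmative votes are needed; 6 voted in favor. Satisfied. (Moot — without a quorum no business can be validly transacted.)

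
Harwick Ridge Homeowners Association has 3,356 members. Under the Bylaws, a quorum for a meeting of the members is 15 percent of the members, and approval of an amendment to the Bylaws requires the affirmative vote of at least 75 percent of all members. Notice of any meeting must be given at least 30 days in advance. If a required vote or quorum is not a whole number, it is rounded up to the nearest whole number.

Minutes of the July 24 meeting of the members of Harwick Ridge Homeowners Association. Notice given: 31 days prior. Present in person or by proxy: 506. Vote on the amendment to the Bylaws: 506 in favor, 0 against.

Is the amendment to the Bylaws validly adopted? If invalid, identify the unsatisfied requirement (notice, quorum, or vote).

Notice: 31 days given; 30 required. Satisfied.
Quorum: 15% of 3,356 = 503.40, rounded up to 504; 506 present. Satisfied.
Vote: requires three-fourths of all members (3,356); 3/4 of 3356 = 2517, so 2,517 needed; 506 in favor. Not satisfied.

Invalid — vote requirement not satisfied.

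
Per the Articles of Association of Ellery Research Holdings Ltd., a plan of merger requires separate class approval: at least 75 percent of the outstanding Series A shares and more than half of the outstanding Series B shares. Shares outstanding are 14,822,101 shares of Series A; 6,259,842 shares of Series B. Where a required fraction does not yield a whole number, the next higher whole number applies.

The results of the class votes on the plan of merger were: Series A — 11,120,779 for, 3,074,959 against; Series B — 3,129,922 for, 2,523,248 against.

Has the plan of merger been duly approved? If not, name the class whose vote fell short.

Series A: 3/4 of 14822101 = 11116575.75, rounded up to 11116576; 11,116,576 required, 11,120,779 in favor — approved.
Series B: a majority of 6259842 is 3129922; 3,129,922 required, 3,129,922 in favor — approved.

Approved — every class gave the required vote.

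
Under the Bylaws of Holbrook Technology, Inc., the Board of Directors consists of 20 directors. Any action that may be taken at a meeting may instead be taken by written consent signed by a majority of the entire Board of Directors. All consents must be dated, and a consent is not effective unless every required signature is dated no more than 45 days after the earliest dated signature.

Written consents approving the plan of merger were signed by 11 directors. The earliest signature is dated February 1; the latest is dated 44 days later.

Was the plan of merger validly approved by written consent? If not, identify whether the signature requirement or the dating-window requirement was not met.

Effective — both the signature and dating-window requirements are satisfied.

Signatures required: a majority of 20 — a majority of 20 is 11, so 11 needed; 11 signed. Sufficient.
Dating window: the latest signature is 44 days after the earliest; the limit is 45 days. Within the window.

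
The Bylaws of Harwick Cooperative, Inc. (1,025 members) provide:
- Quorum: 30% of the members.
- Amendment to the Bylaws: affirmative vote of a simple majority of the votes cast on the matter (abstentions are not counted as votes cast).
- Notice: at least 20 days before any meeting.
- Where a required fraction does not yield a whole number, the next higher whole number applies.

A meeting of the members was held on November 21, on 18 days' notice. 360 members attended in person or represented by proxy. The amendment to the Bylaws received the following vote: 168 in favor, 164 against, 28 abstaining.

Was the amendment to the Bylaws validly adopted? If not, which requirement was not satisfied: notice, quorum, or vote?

Notice: 18 days given; 20 required. Not satisfied.
Quorum: 30% of 1,025 = 307.50, rounded up to 308; 360 present. Satisfied.
Vote: requires a majority of the votes cast (360 − 28 abstaining = 332); a majority of 332 is 167, so 167 needed; 168 in favor. Satisfied.

Invalid — notice requirement not satisfied.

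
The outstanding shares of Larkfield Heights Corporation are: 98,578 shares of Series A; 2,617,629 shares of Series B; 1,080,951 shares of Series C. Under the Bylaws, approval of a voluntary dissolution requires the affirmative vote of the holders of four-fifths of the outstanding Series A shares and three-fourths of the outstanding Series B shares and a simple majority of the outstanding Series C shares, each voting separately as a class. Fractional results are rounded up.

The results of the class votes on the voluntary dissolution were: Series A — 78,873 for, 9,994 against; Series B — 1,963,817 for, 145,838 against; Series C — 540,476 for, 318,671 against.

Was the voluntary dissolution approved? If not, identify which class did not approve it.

Approved — every class gave the required vote.

Series A: 4/5 of 98578 = 78862.40, rounded up to 78863; 78,863 required, 78,873 in favor — approved.
Series B: 3/4 of 2617629 = 1963221.75, rounded up to 1963222; 1,963,222 required, 1,963,817 in favor — approved.
Series C: a majority of 1080951 is 540476; 540,476 required, 540,476 in favor — approved.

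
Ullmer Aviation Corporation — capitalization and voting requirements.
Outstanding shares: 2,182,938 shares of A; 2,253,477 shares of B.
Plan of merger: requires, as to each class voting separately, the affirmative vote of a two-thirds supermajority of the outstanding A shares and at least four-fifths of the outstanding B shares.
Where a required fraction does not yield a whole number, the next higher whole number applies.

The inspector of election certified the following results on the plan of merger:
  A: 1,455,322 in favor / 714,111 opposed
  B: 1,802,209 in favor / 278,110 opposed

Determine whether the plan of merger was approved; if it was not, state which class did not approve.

Not approved — the B shares did not give the required vote.

A: 2/3 of 2182938 = 1455292; 1,455,292 required, 1,455,322 in favor — approved.
B: 4/5 of 2253477 = 1802781.60, rounded up to 1802782; 1,802,782 required, 1,802,209 in favor — not approved.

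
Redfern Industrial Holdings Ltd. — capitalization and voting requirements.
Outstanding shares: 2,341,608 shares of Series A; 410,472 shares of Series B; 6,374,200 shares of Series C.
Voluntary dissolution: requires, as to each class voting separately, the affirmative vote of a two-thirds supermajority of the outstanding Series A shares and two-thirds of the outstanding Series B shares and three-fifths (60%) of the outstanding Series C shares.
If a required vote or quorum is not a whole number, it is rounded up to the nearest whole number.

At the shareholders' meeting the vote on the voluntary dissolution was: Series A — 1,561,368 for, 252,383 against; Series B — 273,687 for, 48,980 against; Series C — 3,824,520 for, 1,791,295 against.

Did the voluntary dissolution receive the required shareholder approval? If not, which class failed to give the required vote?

Approved — every class gave the required vote.

Series A: 2/3 of 2341608 = 1561072; 1,561,072 required, 1,561,368 in favor — approved.
Series B: 2/3 of 410472 = 273648; 273,648 required, 273,687 in favor — approved.
Series C: 3/5 of 6374200 = 3824520; 3,824,520 required, 3,824,520 in favor — approved.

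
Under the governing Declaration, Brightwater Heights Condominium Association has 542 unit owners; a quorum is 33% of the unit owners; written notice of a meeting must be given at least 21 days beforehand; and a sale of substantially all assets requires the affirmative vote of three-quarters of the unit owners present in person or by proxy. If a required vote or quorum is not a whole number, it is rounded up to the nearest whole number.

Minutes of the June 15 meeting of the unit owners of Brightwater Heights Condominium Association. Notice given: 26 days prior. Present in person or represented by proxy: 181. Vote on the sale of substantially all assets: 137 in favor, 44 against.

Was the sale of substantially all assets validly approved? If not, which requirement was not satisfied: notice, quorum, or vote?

Notice: 26 days given; 21 required. Satisfied.
Quorum: 33% of 542 = 178.86, rounded up to 179; 181 present. Satisfied.
Vote: requires three-fourths of those present (181); 3/4 of 181 = 135.75, rounded up to 136, so 136 needed; 137 in favor. Satisfied.

Valid — all requirements satisfied.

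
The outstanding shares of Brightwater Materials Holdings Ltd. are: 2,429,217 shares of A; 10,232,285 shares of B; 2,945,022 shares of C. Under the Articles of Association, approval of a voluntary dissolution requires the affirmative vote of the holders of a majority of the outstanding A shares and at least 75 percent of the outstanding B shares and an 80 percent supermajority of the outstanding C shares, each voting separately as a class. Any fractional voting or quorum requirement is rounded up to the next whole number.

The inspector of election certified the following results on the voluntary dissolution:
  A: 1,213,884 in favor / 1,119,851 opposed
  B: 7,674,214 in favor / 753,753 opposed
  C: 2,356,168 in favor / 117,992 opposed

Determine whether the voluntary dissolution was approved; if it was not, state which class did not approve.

Not approved — the A shares did not give the required vote.

A: a majority of 2429217 is 1214609; 1,214,609 required, 1,213,884 in favor — not approved.
B: 3/4 of 10232285 = 7674213.75, rounded up to 7674214; 7,674,214 required, 7,674,214 in favor — approved.
C: 4/5 of 2945022 = 2356017.60, rounded up to 2356018; 2,356,018 required, 2,356,168 in favor — approved.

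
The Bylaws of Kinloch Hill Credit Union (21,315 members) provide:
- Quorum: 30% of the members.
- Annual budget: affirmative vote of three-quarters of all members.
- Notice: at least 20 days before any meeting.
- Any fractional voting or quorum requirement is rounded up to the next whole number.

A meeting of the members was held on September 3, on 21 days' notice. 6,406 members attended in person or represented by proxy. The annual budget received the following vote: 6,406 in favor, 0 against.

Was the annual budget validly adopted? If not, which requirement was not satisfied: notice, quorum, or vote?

Invalid — vote requirement not satisfied.

Notice: 21 days given; 20 required. Satisfied.
Quorum: 30% of 21,315 = 6,394.50, rounded up to 6,395; 6,406 present. Satisfied.
Vote: requires three-fourths of all members (21,315); 3/4 of 21315 = 15986.25, rounded up to 15987, so 15,987 needed; 6,406 in favor. Not satisfied.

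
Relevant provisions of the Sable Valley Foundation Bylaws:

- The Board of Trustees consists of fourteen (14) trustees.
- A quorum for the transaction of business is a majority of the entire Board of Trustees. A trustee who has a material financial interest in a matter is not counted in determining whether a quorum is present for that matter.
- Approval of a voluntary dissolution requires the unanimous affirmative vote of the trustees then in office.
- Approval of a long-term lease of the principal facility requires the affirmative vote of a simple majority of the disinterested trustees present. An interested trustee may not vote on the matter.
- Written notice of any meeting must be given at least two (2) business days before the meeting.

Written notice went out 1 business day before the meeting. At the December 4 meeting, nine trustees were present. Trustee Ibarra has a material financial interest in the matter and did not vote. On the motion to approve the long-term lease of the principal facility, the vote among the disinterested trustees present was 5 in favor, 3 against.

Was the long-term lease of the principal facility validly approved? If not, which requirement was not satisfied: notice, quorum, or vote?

Notice: 1 business day given; 2 required (1 < 2). Not satisfied.
Quorum: 9 present, but the 1 interested trustee does not count, leaving 8. Quorum is 8. Satisfied.
Vote: the long-term lease of the principal facility requires a majority of the disinterested trustees present (9 − 1 = 8). A majority of 8 is 5, so 5 affirmative votes are needed; 5 voted in favor. Satisfied.

Invalid — notice requirement not satisfied.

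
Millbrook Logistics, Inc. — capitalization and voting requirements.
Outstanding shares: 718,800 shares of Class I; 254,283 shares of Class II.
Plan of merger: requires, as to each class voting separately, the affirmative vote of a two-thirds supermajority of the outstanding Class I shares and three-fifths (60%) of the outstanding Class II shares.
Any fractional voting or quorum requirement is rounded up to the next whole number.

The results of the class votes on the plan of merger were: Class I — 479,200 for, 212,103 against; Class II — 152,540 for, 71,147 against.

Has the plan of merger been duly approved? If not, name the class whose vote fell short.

Class I: 2/3 of 718800 = 479200; 479,200 required, 479,200 in favor — approved.
Class II: 3/5 of 254283 = 152569.80, rounded up to 152570; 152,570 required, 152,540 in favor — not approved.

Not approved — the Class II shares did not give the required vote.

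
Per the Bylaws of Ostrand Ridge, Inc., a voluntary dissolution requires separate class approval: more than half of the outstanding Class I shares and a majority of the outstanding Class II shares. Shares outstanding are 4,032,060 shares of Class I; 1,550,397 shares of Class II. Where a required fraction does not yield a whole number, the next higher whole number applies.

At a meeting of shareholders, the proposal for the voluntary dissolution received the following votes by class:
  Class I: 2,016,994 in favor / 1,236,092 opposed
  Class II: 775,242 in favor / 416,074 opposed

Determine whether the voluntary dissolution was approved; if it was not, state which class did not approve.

Approved — every class gave the required vote.

Class I: a majority of 4032060 is 2016031; 2,016,031 required, 2,016,994 in favor — approved.
Class II: a majority of 1550397 is 775199; 775,199 required, 775,242 in favor — approved.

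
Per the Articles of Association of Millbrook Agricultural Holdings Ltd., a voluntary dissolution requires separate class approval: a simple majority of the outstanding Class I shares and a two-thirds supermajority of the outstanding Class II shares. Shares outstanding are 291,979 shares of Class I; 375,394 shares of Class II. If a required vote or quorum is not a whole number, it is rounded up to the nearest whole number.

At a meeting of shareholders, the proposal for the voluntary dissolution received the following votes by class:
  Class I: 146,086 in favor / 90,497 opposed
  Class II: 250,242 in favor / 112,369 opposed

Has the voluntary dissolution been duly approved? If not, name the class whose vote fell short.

Not approved — the Class II shares did not give the required vote.

Class I: a majority of 291979 is 145990; 145,990 required, 146,086 in favor — approved.
Class II: 2/3 of 375394 = 250262.67, rounded up to 250263; 250,263 required, 250,242 in favor — not approved.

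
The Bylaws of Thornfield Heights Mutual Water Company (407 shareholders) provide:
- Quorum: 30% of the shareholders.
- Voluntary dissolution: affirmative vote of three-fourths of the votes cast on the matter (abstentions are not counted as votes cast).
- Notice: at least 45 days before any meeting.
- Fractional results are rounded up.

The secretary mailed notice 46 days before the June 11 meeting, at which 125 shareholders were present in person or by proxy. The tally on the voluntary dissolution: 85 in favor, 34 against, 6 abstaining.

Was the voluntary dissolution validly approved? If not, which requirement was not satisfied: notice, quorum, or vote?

Notice: 46 days given; 45 required. Satisfied.
Quorum: 30% of 407 = 122.10, rounded up to 123; 125 present. Satisfied.
Vote: requires three-fourths of the votes cast (125 − 6 abstaining = 119); 3/4 of 119 = 89.25, rounded up to 90, so 90 needed; 85 in favor. Not satisfied.

Invalid — vote requirement not satisfied.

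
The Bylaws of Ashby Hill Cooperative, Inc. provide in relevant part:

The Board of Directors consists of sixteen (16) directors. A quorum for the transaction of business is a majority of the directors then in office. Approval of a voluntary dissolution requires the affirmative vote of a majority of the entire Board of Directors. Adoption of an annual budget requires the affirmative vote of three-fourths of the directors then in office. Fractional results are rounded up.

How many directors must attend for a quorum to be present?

9

A majority of 16 is 9.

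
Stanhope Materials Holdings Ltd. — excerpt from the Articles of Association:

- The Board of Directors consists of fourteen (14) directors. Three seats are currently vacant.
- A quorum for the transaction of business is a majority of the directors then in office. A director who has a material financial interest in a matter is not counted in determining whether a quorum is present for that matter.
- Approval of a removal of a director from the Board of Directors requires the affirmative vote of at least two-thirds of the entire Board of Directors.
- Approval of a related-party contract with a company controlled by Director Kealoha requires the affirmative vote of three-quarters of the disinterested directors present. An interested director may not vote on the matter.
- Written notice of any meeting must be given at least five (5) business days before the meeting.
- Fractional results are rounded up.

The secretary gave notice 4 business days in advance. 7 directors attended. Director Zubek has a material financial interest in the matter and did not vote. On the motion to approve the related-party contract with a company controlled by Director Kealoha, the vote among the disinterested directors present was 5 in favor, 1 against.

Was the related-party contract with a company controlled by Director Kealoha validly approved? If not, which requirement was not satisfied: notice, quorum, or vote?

Invalid — notice requirement not satisfied.

Notice: 4 business days given; 5 required (4 < 5). Not satisfied.
Quorum: 7 present, but the 1 interested director does not count, leaving 6. Quorum is 6. Satisfied.
Vote: the related-party contract with a company controlled by Director Kealoha requires three-fourths of the disinterested directors present (7 − 1 = 6). 3/4 of 6 = 4.50, rounded up to 5, so 5 affirmative votes are needed; 5 voted in favor. Satisfied.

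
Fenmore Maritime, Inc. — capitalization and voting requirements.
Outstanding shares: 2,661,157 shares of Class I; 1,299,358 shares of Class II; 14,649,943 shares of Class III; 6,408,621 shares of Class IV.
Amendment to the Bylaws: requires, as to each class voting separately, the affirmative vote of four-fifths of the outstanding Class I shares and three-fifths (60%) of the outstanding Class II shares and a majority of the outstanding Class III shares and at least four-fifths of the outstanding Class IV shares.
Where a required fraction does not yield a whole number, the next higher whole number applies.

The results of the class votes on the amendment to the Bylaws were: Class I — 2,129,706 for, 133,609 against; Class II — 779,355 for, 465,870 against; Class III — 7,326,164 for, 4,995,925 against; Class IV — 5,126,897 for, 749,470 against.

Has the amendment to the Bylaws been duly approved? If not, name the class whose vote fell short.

Not approved — the Class II shares did not give the required vote.

Class I: 4/5 of 2661157 = 2128925.60, rounded up to 2128926; 2,128,926 required, 2,129,706 in favor — approved.
Class II: 3/5 of 1299358 = 779614.80, rounded up to 779615; 779,615 required, 779,355 in favor — not approved.
Class III: a majority of 14649943 is 7324972; 7,324,972 required, 7,326,164 in favor — approved.
Class IV: 4/5 of 6408621 = 5126896.80, rounded up to 5126897; 5,126,897 required, 5,126,897 in favor — approved.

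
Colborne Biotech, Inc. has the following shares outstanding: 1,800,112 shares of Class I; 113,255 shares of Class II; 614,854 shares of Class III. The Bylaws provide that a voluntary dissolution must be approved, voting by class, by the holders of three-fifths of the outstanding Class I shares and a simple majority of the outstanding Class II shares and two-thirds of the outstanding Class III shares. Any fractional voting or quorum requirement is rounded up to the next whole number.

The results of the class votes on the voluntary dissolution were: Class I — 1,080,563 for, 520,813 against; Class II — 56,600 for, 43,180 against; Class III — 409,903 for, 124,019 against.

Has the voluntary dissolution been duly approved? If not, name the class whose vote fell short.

Not approved — the Class II shares did not give the required vote.

Class I: 3/5 of 1800112 = 1080067.20, rounded up to 1080068; 1,080,068 required, 1,080,563 in favor — approved.
Class II: a majority of 113255 is 56628; 56,628 required, 56,600 in favor — not approved.
Class III: 2/3 of 614854 = 409902.67, rounded up to 409903; 409,903 required, 409,903 in favor — approved.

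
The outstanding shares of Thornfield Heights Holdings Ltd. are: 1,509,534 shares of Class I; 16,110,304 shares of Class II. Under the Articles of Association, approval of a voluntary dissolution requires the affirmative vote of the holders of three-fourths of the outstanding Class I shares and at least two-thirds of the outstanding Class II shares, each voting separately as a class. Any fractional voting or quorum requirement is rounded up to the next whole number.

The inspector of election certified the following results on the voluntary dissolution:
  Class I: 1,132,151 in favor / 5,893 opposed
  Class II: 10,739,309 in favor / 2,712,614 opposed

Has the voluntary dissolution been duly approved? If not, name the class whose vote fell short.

Class I: 3/4 of 1509534 = 1132150.50, rounded up to 1132151; 1,132,151 required, 1,132,151 in favor — approved.
Class II: 2/3 of 16110304 = 10740202.67, rounded up to 10740203; 10,740,203 required, 10,739,309 in favor — not approved.

Not approved — the Class II shares did not give the required vote.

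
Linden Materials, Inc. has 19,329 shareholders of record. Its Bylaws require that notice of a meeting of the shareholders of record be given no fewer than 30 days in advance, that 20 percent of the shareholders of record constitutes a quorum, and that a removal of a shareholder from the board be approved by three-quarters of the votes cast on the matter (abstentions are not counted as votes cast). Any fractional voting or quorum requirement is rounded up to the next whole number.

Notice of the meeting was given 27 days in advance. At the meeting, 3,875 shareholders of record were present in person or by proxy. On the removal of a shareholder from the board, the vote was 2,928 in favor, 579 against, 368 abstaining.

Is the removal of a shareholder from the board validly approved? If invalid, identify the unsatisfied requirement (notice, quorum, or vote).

Notice: 27 days given; 30 required. Not satisfied.
Quorum: 20% of 19,329 = 3,865.80, rounded up to 3,866; 3,875 present. Satisfied.
Vote: requires three-fourths of the votes cast (3,875 − 368 abstaining = 3,507); 3/4 of 3507 = 2630.25, rounded up to 2631, so 2,631 needed; 2,928 in favor. Satisfied.

Invalid — notice requirement not satisfied.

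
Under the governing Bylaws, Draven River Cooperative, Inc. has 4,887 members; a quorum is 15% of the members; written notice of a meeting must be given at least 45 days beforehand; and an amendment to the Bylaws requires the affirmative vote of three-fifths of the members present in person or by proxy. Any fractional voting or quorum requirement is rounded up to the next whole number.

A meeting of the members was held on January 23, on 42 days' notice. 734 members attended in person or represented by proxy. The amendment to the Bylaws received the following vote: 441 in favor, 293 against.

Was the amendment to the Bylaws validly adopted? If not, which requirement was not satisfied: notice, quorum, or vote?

Invalid — notice requirement not satisfied.

Notice: 42 days given; 45 required. Not satisfied.
Quorum: 15% of 4,887 = 733.05, rounded up to 734; 734 present. Satisfied.
Vote: requires three-fifths of those present (734); 3/5 of 734 = 440.40, rounded up to 441, so 441 needed; 441 in favor. Satisfied.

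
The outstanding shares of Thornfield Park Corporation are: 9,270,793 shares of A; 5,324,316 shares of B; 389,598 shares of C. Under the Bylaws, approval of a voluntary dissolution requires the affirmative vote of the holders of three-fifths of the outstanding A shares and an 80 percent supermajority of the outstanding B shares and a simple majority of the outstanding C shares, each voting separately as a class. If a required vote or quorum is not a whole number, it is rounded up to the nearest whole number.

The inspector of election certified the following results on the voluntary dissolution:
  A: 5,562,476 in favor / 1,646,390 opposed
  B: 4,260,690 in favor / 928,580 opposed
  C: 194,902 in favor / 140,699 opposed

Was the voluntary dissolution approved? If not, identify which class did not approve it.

A: 3/5 of 9270793 = 5562475.80, rounded up to 5562476; 5,562,476 required, 5,562,476 in favor — approved.
B: 4/5 of 5324316 = 4259452.80, rounded up to 4259453; 4,259,453 required, 4,260,690 in favor — approved.
C: a majority of 389598 is 194800; 194,800 required, 194,902 in favor — approved.

Approved — every class gave the required vote.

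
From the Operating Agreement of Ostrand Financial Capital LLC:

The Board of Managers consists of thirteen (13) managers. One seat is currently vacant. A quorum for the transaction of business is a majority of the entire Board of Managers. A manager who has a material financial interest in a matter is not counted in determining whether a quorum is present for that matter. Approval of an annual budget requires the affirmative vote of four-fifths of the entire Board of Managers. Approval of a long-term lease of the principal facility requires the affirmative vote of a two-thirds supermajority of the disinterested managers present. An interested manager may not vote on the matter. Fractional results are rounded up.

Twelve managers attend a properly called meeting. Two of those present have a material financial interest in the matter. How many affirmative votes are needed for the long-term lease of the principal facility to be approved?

7

The long-term lease of the principal facility requires two-thirds of the disinterested managers present (12 − 2 = 10).
2/3 of 10 = 6.67, rounded up to 7.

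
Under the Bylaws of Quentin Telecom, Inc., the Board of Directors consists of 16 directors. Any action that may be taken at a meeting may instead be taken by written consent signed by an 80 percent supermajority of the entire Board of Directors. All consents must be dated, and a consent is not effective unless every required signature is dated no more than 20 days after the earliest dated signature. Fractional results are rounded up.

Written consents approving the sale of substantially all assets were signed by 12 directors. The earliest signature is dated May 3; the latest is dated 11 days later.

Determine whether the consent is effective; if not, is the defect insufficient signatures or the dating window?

Not effective — insufficient signatures.

Signatures required: an 80 percent supermajority of 16 — 4/5 of 16 = 12.80, rounded up to 13, so 13 needed; 12 signed. Insufficient.
Dating window: the latest signature is 11 days after the earliest; the limit is 20 days. Within the window.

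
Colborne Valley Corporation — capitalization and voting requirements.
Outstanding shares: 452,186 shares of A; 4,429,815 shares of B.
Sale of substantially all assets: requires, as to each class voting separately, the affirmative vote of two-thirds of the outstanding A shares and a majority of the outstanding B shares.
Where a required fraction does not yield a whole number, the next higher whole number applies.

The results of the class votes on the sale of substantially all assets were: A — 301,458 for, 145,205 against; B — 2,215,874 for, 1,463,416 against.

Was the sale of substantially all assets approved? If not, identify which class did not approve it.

Approved — every class gave the required vote.

A: 2/3 of 452186 = 301457.33, rounded up to 301458; 301,458 required, 301,458 in favor — approved.
B: a majority of 4429815 is 2214908; 2,214,908 required, 2,215,874 in favor — approved.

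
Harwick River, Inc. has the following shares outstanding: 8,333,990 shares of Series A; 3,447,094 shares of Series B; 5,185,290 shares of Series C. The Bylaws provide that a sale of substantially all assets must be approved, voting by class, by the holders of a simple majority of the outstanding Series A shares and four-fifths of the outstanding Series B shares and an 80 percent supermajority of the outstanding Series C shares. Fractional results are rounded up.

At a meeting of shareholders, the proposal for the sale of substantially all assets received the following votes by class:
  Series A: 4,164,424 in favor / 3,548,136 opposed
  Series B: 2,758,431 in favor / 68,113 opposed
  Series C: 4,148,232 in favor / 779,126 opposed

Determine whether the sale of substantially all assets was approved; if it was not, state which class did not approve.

Not approved — the Series A shares did not give the required vote.

Series A: a majority of 8333990 is 4166996; 4,166,996 required, 4,164,424 in favor — not approved.
Series B: 4/5 of 3447094 = 2757675.20, rounded up to 2757676; 2,757,676 required, 2,758,431 in favor — approved.
Series C: 4/5 of 5185290 = 4148232; 4,148,232 required, 4,148,232 in favor — approved.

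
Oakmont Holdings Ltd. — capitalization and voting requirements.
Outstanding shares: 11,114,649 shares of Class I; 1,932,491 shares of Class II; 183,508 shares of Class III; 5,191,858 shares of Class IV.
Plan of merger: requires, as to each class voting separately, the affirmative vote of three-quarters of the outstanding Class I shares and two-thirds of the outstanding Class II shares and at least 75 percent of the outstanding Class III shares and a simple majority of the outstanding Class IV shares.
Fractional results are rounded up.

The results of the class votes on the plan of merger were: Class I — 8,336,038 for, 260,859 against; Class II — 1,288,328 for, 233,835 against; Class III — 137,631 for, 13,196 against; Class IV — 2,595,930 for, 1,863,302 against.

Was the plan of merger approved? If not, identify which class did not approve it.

Approved — every class gave the required vote.

Class I: 3/4 of 11114649 = 8335986.75, rounded up to 8335987; 8,335,987 required, 8,336,038 in favor — approved.
Class II: 2/3 of 1932491 = 1288327.33, rounded up to 1288328; 1,288,328 required, 1,288,328 in favor — approved.
Class III: 3/4 of 183508 = 137631; 137,631 required, 137,631 in favor — approved.
Class IV: a majority of 5191858 is 2595930; 2,595,930 required, 2,595,930 in favor — approved.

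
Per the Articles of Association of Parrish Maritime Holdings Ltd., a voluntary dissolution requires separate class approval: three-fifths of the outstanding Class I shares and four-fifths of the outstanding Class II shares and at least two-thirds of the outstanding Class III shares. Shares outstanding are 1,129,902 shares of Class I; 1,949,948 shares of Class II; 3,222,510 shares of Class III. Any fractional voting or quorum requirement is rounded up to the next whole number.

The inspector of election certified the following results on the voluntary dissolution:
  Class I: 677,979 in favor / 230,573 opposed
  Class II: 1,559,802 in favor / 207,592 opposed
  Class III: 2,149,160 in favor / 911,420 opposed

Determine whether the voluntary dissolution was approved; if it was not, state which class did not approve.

Class I: 3/5 of 1129902 = 677941.20, rounded up to 677942; 677,942 required, 677,979 in favor — approved.
Class II: 4/5 of 1949948 = 1559958.40, rounded up to 1559959; 1,559,959 required, 1,559,802 in favor — not approved.
Class III: 2/3 of 3222510 = 2148340; 2,148,340 required, 2,149,160 in favor — approved.

Not approved — the Class II shares did not give the required vote.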